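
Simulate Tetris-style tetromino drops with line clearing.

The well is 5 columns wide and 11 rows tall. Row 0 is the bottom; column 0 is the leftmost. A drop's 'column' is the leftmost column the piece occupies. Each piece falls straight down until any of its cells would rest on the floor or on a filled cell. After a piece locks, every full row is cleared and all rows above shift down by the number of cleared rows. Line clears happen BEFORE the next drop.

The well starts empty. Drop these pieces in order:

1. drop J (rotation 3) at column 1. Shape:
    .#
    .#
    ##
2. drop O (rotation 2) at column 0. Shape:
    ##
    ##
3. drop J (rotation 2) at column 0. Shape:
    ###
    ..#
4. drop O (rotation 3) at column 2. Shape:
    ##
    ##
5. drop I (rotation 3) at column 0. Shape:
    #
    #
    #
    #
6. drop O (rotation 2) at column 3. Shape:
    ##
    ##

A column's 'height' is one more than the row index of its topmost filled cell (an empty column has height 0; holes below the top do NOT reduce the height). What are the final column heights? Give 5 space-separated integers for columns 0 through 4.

Drop 1: J rot3 at col 1 lands with bottom-row=0; cleared 0 line(s) (total 0); column heights now [0 1 3 0 0], max=3
Drop 2: O rot2 at col 0 lands with bottom-row=1; cleared 0 line(s) (total 0); column heights now [3 3 3 0 0], max=3
Drop 3: J rot2 at col 0 lands with bottom-row=3; cleared 0 line(s) (total 0); column heights now [5 5 5 0 0], max=5
Drop 4: O rot3 at col 2 lands with bottom-row=5; cleared 0 line(s) (total 0); column heights now [5 5 7 7 0], max=7
Drop 5: I rot3 at col 0 lands with bottom-row=5; cleared 0 line(s) (total 0); column heights now [9 5 7 7 0], max=9
Drop 6: O rot2 at col 3 lands with bottom-row=7; cleared 0 line(s) (total 0); column heights now [9 5 7 9 9], max=9

Answer: 9 5 7 9 9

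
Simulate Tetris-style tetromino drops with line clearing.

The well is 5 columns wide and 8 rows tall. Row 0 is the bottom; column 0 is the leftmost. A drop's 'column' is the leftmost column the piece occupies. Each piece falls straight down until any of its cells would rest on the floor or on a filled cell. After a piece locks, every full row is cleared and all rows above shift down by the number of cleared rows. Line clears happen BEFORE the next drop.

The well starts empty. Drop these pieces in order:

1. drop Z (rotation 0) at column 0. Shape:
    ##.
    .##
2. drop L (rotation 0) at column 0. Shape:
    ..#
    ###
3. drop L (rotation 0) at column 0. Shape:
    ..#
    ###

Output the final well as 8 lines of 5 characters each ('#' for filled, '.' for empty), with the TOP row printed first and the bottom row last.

Answer: .....
.....
..#..
###..
..#..
###..
##...
.##..

Derivation:
Drop 1: Z rot0 at col 0 lands with bottom-row=0; cleared 0 line(s) (total 0); column heights now [2 2 1 0 0], max=2
Drop 2: L rot0 at col 0 lands with bottom-row=2; cleared 0 line(s) (total 0); column heights now [3 3 4 0 0], max=4
Drop 3: L rot0 at col 0 lands with bottom-row=4; cleared 0 line(s) (total 0); column heights now [5 5 6 0 0], max=6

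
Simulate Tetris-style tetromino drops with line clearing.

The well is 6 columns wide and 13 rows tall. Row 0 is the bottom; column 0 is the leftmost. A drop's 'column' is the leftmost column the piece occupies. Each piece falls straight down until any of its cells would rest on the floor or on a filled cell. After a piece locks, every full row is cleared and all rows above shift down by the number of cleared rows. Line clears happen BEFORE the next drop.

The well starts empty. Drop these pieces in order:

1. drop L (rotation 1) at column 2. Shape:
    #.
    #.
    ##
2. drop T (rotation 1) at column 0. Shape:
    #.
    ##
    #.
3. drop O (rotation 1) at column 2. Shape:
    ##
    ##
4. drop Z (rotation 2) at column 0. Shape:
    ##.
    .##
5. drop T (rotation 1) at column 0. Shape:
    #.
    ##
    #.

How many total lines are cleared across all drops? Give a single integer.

Answer: 0

Derivation:
Drop 1: L rot1 at col 2 lands with bottom-row=0; cleared 0 line(s) (total 0); column heights now [0 0 3 1 0 0], max=3
Drop 2: T rot1 at col 0 lands with bottom-row=0; cleared 0 line(s) (total 0); column heights now [3 2 3 1 0 0], max=3
Drop 3: O rot1 at col 2 lands with bottom-row=3; cleared 0 line(s) (total 0); column heights now [3 2 5 5 0 0], max=5
Drop 4: Z rot2 at col 0 lands with bottom-row=5; cleared 0 line(s) (total 0); column heights now [7 7 6 5 0 0], max=7
Drop 5: T rot1 at col 0 lands with bottom-row=7; cleared 0 line(s) (total 0); column heights now [10 9 6 5 0 0], max=10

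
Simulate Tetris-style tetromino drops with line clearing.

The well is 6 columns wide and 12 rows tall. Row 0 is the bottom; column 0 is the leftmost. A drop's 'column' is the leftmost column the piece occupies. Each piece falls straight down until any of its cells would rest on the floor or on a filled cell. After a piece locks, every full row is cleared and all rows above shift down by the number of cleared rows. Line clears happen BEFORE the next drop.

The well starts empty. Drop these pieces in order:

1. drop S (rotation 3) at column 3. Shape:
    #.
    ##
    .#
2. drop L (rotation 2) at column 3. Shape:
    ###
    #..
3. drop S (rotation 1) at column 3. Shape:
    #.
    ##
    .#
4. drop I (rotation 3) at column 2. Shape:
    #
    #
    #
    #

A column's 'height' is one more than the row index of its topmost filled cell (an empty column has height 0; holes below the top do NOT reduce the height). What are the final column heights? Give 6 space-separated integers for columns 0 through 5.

Drop 1: S rot3 at col 3 lands with bottom-row=0; cleared 0 line(s) (total 0); column heights now [0 0 0 3 2 0], max=3
Drop 2: L rot2 at col 3 lands with bottom-row=3; cleared 0 line(s) (total 0); column heights now [0 0 0 5 5 5], max=5
Drop 3: S rot1 at col 3 lands with bottom-row=5; cleared 0 line(s) (total 0); column heights now [0 0 0 8 7 5], max=8
Drop 4: I rot3 at col 2 lands with bottom-row=0; cleared 0 line(s) (total 0); column heights now [0 0 4 8 7 5], max=8

Answer: 0 0 4 8 7 5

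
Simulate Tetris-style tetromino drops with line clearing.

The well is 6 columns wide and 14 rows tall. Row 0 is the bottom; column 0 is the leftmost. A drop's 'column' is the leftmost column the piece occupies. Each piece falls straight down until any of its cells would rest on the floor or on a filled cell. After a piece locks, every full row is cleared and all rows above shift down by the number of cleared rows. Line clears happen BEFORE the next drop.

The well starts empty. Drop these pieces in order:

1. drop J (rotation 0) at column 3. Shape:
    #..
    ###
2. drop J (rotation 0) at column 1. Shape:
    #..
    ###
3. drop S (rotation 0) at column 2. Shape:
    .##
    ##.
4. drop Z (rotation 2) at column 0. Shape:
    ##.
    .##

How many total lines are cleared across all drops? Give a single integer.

Drop 1: J rot0 at col 3 lands with bottom-row=0; cleared 0 line(s) (total 0); column heights now [0 0 0 2 1 1], max=2
Drop 2: J rot0 at col 1 lands with bottom-row=2; cleared 0 line(s) (total 0); column heights now [0 4 3 3 1 1], max=4
Drop 3: S rot0 at col 2 lands with bottom-row=3; cleared 0 line(s) (total 0); column heights now [0 4 4 5 5 1], max=5
Drop 4: Z rot2 at col 0 lands with bottom-row=4; cleared 0 line(s) (total 0); column heights now [6 6 5 5 5 1], max=6

Answer: 0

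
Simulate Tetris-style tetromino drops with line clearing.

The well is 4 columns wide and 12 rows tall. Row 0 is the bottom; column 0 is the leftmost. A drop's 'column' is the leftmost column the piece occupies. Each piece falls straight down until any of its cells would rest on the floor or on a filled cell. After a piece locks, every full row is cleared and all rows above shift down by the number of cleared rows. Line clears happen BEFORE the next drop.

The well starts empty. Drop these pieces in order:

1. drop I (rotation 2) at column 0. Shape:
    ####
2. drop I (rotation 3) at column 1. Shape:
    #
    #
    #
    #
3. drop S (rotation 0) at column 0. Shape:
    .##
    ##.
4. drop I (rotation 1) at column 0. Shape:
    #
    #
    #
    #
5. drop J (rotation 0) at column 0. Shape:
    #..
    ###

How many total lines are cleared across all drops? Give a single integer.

Answer: 1

Derivation:
Drop 1: I rot2 at col 0 lands with bottom-row=0; cleared 1 line(s) (total 1); column heights now [0 0 0 0], max=0
Drop 2: I rot3 at col 1 lands with bottom-row=0; cleared 0 line(s) (total 1); column heights now [0 4 0 0], max=4
Drop 3: S rot0 at col 0 lands with bottom-row=4; cleared 0 line(s) (total 1); column heights now [5 6 6 0], max=6
Drop 4: I rot1 at col 0 lands with bottom-row=5; cleared 0 line(s) (total 1); column heights now [9 6 6 0], max=9
Drop 5: J rot0 at col 0 lands with bottom-row=9; cleared 0 line(s) (total 1); column heights now [11 10 10 0], max=11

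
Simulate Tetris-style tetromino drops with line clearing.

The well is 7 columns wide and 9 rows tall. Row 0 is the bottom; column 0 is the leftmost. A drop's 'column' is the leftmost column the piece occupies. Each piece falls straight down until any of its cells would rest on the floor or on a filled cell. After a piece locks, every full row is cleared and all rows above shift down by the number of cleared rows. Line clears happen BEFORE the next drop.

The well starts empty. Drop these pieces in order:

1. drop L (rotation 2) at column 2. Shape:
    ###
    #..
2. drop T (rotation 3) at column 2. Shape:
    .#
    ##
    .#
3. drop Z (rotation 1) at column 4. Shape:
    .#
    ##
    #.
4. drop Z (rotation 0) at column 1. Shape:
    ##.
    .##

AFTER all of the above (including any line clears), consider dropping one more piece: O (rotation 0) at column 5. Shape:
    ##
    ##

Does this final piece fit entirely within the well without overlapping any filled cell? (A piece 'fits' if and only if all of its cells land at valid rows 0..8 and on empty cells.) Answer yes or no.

Answer: yes

Derivation:
Drop 1: L rot2 at col 2 lands with bottom-row=0; cleared 0 line(s) (total 0); column heights now [0 0 2 2 2 0 0], max=2
Drop 2: T rot3 at col 2 lands with bottom-row=2; cleared 0 line(s) (total 0); column heights now [0 0 4 5 2 0 0], max=5
Drop 3: Z rot1 at col 4 lands with bottom-row=2; cleared 0 line(s) (total 0); column heights now [0 0 4 5 4 5 0], max=5
Drop 4: Z rot0 at col 1 lands with bottom-row=5; cleared 0 line(s) (total 0); column heights now [0 7 7 6 4 5 0], max=7
Test piece O rot0 at col 5 (width 2): heights before test = [0 7 7 6 4 5 0]; fits = True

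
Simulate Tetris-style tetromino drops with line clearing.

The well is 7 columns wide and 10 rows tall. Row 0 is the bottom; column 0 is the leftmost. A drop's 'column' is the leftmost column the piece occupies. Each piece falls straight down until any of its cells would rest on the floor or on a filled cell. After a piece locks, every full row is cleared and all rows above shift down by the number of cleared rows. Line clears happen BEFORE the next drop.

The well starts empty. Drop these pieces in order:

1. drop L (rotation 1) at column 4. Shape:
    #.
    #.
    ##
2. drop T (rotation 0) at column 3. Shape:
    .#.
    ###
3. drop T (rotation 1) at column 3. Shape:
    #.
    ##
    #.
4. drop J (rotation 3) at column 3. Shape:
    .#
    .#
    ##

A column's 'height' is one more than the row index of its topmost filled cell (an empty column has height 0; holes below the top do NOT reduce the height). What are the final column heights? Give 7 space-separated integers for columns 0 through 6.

Drop 1: L rot1 at col 4 lands with bottom-row=0; cleared 0 line(s) (total 0); column heights now [0 0 0 0 3 1 0], max=3
Drop 2: T rot0 at col 3 lands with bottom-row=3; cleared 0 line(s) (total 0); column heights now [0 0 0 4 5 4 0], max=5
Drop 3: T rot1 at col 3 lands with bottom-row=4; cleared 0 line(s) (total 0); column heights now [0 0 0 7 6 4 0], max=7
Drop 4: J rot3 at col 3 lands with bottom-row=7; cleared 0 line(s) (total 0); column heights now [0 0 0 8 10 4 0], max=10

Answer: 0 0 0 8 10 4 0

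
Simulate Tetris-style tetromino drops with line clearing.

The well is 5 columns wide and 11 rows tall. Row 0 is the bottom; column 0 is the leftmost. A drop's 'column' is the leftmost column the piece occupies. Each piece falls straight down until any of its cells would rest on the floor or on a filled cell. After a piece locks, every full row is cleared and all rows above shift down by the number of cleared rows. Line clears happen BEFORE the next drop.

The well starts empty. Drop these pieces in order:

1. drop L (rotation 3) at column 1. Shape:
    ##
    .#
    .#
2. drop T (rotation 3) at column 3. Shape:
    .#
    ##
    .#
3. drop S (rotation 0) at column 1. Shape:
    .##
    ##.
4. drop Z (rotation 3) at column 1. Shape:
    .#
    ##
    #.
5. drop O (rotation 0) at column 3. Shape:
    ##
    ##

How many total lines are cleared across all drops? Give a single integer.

Drop 1: L rot3 at col 1 lands with bottom-row=0; cleared 0 line(s) (total 0); column heights now [0 3 3 0 0], max=3
Drop 2: T rot3 at col 3 lands with bottom-row=0; cleared 0 line(s) (total 0); column heights now [0 3 3 2 3], max=3
Drop 3: S rot0 at col 1 lands with bottom-row=3; cleared 0 line(s) (total 0); column heights now [0 4 5 5 3], max=5
Drop 4: Z rot3 at col 1 lands with bottom-row=4; cleared 0 line(s) (total 0); column heights now [0 6 7 5 3], max=7
Drop 5: O rot0 at col 3 lands with bottom-row=5; cleared 0 line(s) (total 0); column heights now [0 6 7 7 7], max=7

Answer: 0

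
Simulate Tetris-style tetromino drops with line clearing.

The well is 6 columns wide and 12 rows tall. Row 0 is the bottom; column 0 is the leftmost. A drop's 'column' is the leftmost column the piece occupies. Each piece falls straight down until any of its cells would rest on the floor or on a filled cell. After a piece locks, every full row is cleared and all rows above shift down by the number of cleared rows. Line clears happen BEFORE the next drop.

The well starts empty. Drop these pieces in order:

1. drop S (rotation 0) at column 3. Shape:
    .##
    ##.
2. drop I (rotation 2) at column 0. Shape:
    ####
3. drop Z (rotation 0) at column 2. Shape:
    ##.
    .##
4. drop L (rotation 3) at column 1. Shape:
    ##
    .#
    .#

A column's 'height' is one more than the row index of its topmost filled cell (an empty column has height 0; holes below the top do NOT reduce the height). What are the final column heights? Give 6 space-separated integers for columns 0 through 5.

Drop 1: S rot0 at col 3 lands with bottom-row=0; cleared 0 line(s) (total 0); column heights now [0 0 0 1 2 2], max=2
Drop 2: I rot2 at col 0 lands with bottom-row=1; cleared 1 line(s) (total 1); column heights now [0 0 0 1 1 0], max=1
Drop 3: Z rot0 at col 2 lands with bottom-row=1; cleared 0 line(s) (total 1); column heights now [0 0 3 3 2 0], max=3
Drop 4: L rot3 at col 1 lands with bottom-row=3; cleared 0 line(s) (total 1); column heights now [0 6 6 3 2 0], max=6

Answer: 0 6 6 3 2 0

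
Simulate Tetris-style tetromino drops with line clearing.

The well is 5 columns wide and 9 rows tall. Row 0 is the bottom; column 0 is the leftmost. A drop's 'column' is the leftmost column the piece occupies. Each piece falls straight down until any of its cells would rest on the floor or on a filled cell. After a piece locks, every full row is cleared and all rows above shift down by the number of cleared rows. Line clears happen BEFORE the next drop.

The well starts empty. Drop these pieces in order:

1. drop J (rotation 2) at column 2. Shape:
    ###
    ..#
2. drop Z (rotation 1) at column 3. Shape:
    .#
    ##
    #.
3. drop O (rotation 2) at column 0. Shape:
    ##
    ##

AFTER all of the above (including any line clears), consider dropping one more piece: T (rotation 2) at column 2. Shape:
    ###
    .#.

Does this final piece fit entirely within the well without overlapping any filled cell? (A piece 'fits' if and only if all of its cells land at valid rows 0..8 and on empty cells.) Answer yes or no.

Answer: yes

Derivation:
Drop 1: J rot2 at col 2 lands with bottom-row=0; cleared 0 line(s) (total 0); column heights now [0 0 2 2 2], max=2
Drop 2: Z rot1 at col 3 lands with bottom-row=2; cleared 0 line(s) (total 0); column heights now [0 0 2 4 5], max=5
Drop 3: O rot2 at col 0 lands with bottom-row=0; cleared 1 line(s) (total 1); column heights now [1 1 0 3 4], max=4
Test piece T rot2 at col 2 (width 3): heights before test = [1 1 0 3 4]; fits = True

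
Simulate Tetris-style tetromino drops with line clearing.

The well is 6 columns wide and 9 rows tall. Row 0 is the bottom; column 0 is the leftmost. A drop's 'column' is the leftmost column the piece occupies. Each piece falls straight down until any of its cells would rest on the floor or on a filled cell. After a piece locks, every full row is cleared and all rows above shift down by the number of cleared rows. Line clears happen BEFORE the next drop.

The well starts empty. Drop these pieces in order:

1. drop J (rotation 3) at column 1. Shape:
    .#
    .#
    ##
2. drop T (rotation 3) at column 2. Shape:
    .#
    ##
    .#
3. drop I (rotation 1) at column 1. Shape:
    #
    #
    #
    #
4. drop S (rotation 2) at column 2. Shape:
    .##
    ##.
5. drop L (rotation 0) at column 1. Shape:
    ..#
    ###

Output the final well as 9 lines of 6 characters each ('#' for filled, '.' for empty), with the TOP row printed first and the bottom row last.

Answer: ...#..
.###..
...##.
..##..
.#.#..
.###..
.###..
.##...
.##...

Derivation:
Drop 1: J rot3 at col 1 lands with bottom-row=0; cleared 0 line(s) (total 0); column heights now [0 1 3 0 0 0], max=3
Drop 2: T rot3 at col 2 lands with bottom-row=2; cleared 0 line(s) (total 0); column heights now [0 1 4 5 0 0], max=5
Drop 3: I rot1 at col 1 lands with bottom-row=1; cleared 0 line(s) (total 0); column heights now [0 5 4 5 0 0], max=5
Drop 4: S rot2 at col 2 lands with bottom-row=5; cleared 0 line(s) (total 0); column heights now [0 5 6 7 7 0], max=7
Drop 5: L rot0 at col 1 lands with bottom-row=7; cleared 0 line(s) (total 0); column heights now [0 8 8 9 7 0], max=9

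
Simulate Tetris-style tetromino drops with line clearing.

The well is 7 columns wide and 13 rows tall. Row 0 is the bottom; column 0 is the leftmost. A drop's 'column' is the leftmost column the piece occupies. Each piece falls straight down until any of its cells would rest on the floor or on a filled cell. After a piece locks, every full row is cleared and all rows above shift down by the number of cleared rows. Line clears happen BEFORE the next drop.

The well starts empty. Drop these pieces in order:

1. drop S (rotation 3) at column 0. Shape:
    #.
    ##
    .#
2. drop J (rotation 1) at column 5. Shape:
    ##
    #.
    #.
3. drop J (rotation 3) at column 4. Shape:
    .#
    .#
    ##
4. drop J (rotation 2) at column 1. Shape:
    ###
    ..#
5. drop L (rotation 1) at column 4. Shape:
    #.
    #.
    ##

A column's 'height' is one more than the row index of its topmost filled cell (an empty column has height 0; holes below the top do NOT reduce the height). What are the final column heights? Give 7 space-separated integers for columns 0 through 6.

Answer: 3 3 3 3 9 7 3

Derivation:
Drop 1: S rot3 at col 0 lands with bottom-row=0; cleared 0 line(s) (total 0); column heights now [3 2 0 0 0 0 0], max=3
Drop 2: J rot1 at col 5 lands with bottom-row=0; cleared 0 line(s) (total 0); column heights now [3 2 0 0 0 3 3], max=3
Drop 3: J rot3 at col 4 lands with bottom-row=3; cleared 0 line(s) (total 0); column heights now [3 2 0 0 4 6 3], max=6
Drop 4: J rot2 at col 1 lands with bottom-row=1; cleared 0 line(s) (total 0); column heights now [3 3 3 3 4 6 3], max=6
Drop 5: L rot1 at col 4 lands with bottom-row=6; cleared 0 line(s) (total 0); column heights now [3 3 3 3 9 7 3], max=9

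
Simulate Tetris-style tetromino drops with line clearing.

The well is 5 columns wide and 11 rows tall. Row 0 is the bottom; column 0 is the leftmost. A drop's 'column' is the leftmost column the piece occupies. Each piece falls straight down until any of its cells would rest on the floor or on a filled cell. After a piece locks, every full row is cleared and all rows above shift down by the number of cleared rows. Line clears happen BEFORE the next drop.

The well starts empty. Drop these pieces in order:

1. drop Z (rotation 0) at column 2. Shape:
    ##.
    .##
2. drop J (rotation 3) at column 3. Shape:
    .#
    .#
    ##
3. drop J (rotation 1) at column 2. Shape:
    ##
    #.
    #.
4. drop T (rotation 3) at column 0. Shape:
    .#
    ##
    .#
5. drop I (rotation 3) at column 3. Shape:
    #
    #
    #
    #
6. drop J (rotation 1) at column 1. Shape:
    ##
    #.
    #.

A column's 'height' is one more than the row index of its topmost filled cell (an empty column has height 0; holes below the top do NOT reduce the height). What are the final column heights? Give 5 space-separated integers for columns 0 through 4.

Answer: 2 6 6 9 5

Derivation:
Drop 1: Z rot0 at col 2 lands with bottom-row=0; cleared 0 line(s) (total 0); column heights now [0 0 2 2 1], max=2
Drop 2: J rot3 at col 3 lands with bottom-row=2; cleared 0 line(s) (total 0); column heights now [0 0 2 3 5], max=5
Drop 3: J rot1 at col 2 lands with bottom-row=2; cleared 0 line(s) (total 0); column heights now [0 0 5 5 5], max=5
Drop 4: T rot3 at col 0 lands with bottom-row=0; cleared 0 line(s) (total 0); column heights now [2 3 5 5 5], max=5
Drop 5: I rot3 at col 3 lands with bottom-row=5; cleared 0 line(s) (total 0); column heights now [2 3 5 9 5], max=9
Drop 6: J rot1 at col 1 lands with bottom-row=3; cleared 0 line(s) (total 0); column heights now [2 6 6 9 5], max=9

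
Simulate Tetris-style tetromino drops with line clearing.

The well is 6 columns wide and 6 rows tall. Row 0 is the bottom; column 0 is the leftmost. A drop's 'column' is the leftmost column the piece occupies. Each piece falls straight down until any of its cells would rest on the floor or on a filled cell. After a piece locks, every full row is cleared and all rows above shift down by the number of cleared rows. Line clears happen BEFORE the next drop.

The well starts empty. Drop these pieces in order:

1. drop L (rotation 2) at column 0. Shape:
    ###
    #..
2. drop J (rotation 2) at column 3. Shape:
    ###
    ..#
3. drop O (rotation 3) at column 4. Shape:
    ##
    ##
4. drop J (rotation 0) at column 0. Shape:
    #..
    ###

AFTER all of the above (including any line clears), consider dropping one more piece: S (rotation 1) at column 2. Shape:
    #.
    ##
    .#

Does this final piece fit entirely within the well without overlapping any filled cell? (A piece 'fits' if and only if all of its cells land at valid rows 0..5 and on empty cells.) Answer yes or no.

Drop 1: L rot2 at col 0 lands with bottom-row=0; cleared 0 line(s) (total 0); column heights now [2 2 2 0 0 0], max=2
Drop 2: J rot2 at col 3 lands with bottom-row=0; cleared 1 line(s) (total 1); column heights now [1 0 0 0 0 1], max=1
Drop 3: O rot3 at col 4 lands with bottom-row=1; cleared 0 line(s) (total 1); column heights now [1 0 0 0 3 3], max=3
Drop 4: J rot0 at col 0 lands with bottom-row=1; cleared 0 line(s) (total 1); column heights now [3 2 2 0 3 3], max=3
Test piece S rot1 at col 2 (width 2): heights before test = [3 2 2 0 3 3]; fits = True

Answer: yes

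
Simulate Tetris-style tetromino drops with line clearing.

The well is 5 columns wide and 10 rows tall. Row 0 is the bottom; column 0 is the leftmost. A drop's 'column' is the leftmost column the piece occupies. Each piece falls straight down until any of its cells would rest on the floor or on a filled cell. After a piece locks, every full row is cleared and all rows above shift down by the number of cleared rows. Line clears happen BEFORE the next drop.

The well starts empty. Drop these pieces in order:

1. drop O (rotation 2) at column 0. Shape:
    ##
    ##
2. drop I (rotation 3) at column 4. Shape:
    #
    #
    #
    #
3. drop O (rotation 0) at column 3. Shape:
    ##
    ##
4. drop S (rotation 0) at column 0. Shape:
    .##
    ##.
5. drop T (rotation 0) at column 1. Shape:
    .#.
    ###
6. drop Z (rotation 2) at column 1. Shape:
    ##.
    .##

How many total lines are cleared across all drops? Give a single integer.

Drop 1: O rot2 at col 0 lands with bottom-row=0; cleared 0 line(s) (total 0); column heights now [2 2 0 0 0], max=2
Drop 2: I rot3 at col 4 lands with bottom-row=0; cleared 0 line(s) (total 0); column heights now [2 2 0 0 4], max=4
Drop 3: O rot0 at col 3 lands with bottom-row=4; cleared 0 line(s) (total 0); column heights now [2 2 0 6 6], max=6
Drop 4: S rot0 at col 0 lands with bottom-row=2; cleared 0 line(s) (total 0); column heights now [3 4 4 6 6], max=6
Drop 5: T rot0 at col 1 lands with bottom-row=6; cleared 0 line(s) (total 0); column heights now [3 7 8 7 6], max=8
Drop 6: Z rot2 at col 1 lands with bottom-row=8; cleared 0 line(s) (total 0); column heights now [3 10 10 9 6], max=10

Answer: 0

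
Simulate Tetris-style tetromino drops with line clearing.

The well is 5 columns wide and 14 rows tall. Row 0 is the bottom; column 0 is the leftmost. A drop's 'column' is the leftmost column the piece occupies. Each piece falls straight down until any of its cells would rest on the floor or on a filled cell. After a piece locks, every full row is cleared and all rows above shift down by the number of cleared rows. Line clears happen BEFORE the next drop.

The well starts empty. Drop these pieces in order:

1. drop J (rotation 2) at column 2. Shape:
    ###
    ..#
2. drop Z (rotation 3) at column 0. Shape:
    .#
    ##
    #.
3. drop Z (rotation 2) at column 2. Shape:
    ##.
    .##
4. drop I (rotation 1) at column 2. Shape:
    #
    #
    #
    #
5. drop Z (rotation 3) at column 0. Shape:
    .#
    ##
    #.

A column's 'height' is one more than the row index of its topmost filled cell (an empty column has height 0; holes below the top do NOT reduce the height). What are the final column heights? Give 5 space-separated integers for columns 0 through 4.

Answer: 3 4 7 3 2

Derivation:
Drop 1: J rot2 at col 2 lands with bottom-row=0; cleared 0 line(s) (total 0); column heights now [0 0 2 2 2], max=2
Drop 2: Z rot3 at col 0 lands with bottom-row=0; cleared 1 line(s) (total 1); column heights now [1 2 0 0 1], max=2
Drop 3: Z rot2 at col 2 lands with bottom-row=1; cleared 0 line(s) (total 1); column heights now [1 2 3 3 2], max=3
Drop 4: I rot1 at col 2 lands with bottom-row=3; cleared 0 line(s) (total 1); column heights now [1 2 7 3 2], max=7
Drop 5: Z rot3 at col 0 lands with bottom-row=1; cleared 0 line(s) (total 1); column heights now [3 4 7 3 2], max=7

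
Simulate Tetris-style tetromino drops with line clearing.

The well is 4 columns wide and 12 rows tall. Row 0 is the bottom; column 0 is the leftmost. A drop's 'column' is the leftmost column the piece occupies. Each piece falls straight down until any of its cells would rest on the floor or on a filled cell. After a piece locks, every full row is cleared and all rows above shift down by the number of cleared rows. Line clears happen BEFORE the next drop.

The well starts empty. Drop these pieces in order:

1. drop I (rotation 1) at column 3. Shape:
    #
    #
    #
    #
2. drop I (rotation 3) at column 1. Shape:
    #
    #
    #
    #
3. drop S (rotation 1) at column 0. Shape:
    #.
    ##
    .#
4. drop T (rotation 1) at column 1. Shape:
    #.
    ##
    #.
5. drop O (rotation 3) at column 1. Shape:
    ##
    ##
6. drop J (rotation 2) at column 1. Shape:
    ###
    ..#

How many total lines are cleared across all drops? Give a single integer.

Drop 1: I rot1 at col 3 lands with bottom-row=0; cleared 0 line(s) (total 0); column heights now [0 0 0 4], max=4
Drop 2: I rot3 at col 1 lands with bottom-row=0; cleared 0 line(s) (total 0); column heights now [0 4 0 4], max=4
Drop 3: S rot1 at col 0 lands with bottom-row=4; cleared 0 line(s) (total 0); column heights now [7 6 0 4], max=7
Drop 4: T rot1 at col 1 lands with bottom-row=6; cleared 0 line(s) (total 0); column heights now [7 9 8 4], max=9
Drop 5: O rot3 at col 1 lands with bottom-row=9; cleared 0 line(s) (total 0); column heights now [7 11 11 4], max=11
Drop 6: J rot2 at col 1 lands with bottom-row=10; cleared 0 line(s) (total 0); column heights now [7 12 12 12], max=12

Answer: 0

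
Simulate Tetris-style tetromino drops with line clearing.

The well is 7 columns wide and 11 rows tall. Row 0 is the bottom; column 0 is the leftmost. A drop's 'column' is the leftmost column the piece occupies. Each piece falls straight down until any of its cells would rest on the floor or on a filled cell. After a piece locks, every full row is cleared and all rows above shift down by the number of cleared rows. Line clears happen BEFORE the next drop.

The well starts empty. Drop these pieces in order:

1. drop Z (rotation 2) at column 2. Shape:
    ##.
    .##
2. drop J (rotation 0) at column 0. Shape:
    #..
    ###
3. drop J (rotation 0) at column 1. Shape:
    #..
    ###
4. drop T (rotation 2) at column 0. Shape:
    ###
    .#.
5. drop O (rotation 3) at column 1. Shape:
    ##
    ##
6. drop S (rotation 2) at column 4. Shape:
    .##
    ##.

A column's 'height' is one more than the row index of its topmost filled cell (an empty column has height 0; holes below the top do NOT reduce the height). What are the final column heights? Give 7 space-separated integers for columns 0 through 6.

Drop 1: Z rot2 at col 2 lands with bottom-row=0; cleared 0 line(s) (total 0); column heights now [0 0 2 2 1 0 0], max=2
Drop 2: J rot0 at col 0 lands with bottom-row=2; cleared 0 line(s) (total 0); column heights now [4 3 3 2 1 0 0], max=4
Drop 3: J rot0 at col 1 lands with bottom-row=3; cleared 0 line(s) (total 0); column heights now [4 5 4 4 1 0 0], max=5
Drop 4: T rot2 at col 0 lands with bottom-row=5; cleared 0 line(s) (total 0); column heights now [7 7 7 4 1 0 0], max=7
Drop 5: O rot3 at col 1 lands with bottom-row=7; cleared 0 line(s) (total 0); column heights now [7 9 9 4 1 0 0], max=9
Drop 6: S rot2 at col 4 lands with bottom-row=1; cleared 0 line(s) (total 0); column heights now [7 9 9 4 2 3 3], max=9

Answer: 7 9 9 4 2 3 3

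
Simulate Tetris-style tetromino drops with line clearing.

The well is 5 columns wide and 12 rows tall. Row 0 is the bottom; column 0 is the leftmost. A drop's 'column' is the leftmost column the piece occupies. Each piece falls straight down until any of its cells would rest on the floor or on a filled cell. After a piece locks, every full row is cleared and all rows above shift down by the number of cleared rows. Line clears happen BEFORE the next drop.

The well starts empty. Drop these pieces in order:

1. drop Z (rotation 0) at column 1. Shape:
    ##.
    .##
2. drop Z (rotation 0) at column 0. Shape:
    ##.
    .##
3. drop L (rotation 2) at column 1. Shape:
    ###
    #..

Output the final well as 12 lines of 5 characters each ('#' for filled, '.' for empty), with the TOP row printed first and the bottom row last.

Answer: .....
.....
.....
.....
.....
.....
.###.
.#...
##...
.##..
.##..
..##.

Derivation:
Drop 1: Z rot0 at col 1 lands with bottom-row=0; cleared 0 line(s) (total 0); column heights now [0 2 2 1 0], max=2
Drop 2: Z rot0 at col 0 lands with bottom-row=2; cleared 0 line(s) (total 0); column heights now [4 4 3 1 0], max=4
Drop 3: L rot2 at col 1 lands with bottom-row=4; cleared 0 line(s) (total 0); column heights now [4 6 6 6 0], max=6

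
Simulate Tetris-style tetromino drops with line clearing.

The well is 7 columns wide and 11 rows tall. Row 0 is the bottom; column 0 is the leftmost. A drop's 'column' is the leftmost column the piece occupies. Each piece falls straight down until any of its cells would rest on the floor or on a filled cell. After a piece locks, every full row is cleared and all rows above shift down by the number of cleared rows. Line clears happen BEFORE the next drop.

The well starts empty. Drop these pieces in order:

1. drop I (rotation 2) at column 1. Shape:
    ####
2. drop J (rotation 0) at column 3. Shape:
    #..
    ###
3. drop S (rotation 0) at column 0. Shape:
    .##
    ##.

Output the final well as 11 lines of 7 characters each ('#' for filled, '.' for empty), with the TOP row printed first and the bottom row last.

Drop 1: I rot2 at col 1 lands with bottom-row=0; cleared 0 line(s) (total 0); column heights now [0 1 1 1 1 0 0], max=1
Drop 2: J rot0 at col 3 lands with bottom-row=1; cleared 0 line(s) (total 0); column heights now [0 1 1 3 2 2 0], max=3
Drop 3: S rot0 at col 0 lands with bottom-row=1; cleared 0 line(s) (total 0); column heights now [2 3 3 3 2 2 0], max=3

Answer: .......
.......
.......
.......
.......
.......
.......
.......
.###...
##.###.
.####..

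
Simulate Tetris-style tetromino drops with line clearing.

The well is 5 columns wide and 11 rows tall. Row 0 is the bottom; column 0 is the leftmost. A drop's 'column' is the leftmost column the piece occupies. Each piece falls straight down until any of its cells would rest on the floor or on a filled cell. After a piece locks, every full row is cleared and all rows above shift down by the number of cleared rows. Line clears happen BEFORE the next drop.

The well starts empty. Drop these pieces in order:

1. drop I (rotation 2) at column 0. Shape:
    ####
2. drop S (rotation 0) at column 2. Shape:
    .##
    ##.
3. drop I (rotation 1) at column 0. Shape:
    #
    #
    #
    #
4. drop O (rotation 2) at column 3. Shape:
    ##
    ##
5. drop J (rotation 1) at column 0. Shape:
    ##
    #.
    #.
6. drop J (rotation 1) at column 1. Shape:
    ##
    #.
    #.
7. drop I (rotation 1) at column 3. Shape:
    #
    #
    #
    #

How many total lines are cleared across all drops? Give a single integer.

Drop 1: I rot2 at col 0 lands with bottom-row=0; cleared 0 line(s) (total 0); column heights now [1 1 1 1 0], max=1
Drop 2: S rot0 at col 2 lands with bottom-row=1; cleared 0 line(s) (total 0); column heights now [1 1 2 3 3], max=3
Drop 3: I rot1 at col 0 lands with bottom-row=1; cleared 0 line(s) (total 0); column heights now [5 1 2 3 3], max=5
Drop 4: O rot2 at col 3 lands with bottom-row=3; cleared 0 line(s) (total 0); column heights now [5 1 2 5 5], max=5
Drop 5: J rot1 at col 0 lands with bottom-row=5; cleared 0 line(s) (total 0); column heights now [8 8 2 5 5], max=8
Drop 6: J rot1 at col 1 lands with bottom-row=8; cleared 0 line(s) (total 0); column heights now [8 11 11 5 5], max=11
Drop 7: I rot1 at col 3 lands with bottom-row=5; cleared 0 line(s) (total 0); column heights now [8 11 11 9 5], max=11

Answer: 0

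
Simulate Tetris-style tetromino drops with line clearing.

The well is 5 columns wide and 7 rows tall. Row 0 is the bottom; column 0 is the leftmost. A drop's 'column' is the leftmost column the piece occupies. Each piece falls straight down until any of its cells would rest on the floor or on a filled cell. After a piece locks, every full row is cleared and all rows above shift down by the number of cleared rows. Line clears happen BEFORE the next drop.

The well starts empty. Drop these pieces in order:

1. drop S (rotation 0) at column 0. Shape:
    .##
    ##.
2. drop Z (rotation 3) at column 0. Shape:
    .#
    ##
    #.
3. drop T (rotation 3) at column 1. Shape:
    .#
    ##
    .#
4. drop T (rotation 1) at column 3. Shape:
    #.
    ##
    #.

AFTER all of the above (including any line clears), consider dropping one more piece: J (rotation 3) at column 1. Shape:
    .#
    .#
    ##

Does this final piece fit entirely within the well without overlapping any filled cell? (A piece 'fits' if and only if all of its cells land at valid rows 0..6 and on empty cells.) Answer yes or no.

Drop 1: S rot0 at col 0 lands with bottom-row=0; cleared 0 line(s) (total 0); column heights now [1 2 2 0 0], max=2
Drop 2: Z rot3 at col 0 lands with bottom-row=1; cleared 0 line(s) (total 0); column heights now [3 4 2 0 0], max=4
Drop 3: T rot3 at col 1 lands with bottom-row=3; cleared 0 line(s) (total 0); column heights now [3 5 6 0 0], max=6
Drop 4: T rot1 at col 3 lands with bottom-row=0; cleared 1 line(s) (total 1); column heights now [2 4 5 2 0], max=5
Test piece J rot3 at col 1 (width 2): heights before test = [2 4 5 2 0]; fits = False

Answer: no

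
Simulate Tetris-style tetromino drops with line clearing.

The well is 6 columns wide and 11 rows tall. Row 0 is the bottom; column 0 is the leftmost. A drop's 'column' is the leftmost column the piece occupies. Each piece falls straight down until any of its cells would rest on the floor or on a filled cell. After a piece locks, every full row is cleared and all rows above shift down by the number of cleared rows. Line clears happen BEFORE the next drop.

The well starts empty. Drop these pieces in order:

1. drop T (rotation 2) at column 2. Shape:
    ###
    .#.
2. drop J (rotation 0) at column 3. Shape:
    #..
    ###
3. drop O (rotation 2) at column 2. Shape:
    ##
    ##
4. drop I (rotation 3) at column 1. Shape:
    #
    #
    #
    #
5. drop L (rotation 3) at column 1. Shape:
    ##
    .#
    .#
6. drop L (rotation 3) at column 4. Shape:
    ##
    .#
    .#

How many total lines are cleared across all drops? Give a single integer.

Answer: 0

Derivation:
Drop 1: T rot2 at col 2 lands with bottom-row=0; cleared 0 line(s) (total 0); column heights now [0 0 2 2 2 0], max=2
Drop 2: J rot0 at col 3 lands with bottom-row=2; cleared 0 line(s) (total 0); column heights now [0 0 2 4 3 3], max=4
Drop 3: O rot2 at col 2 lands with bottom-row=4; cleared 0 line(s) (total 0); column heights now [0 0 6 6 3 3], max=6
Drop 4: I rot3 at col 1 lands with bottom-row=0; cleared 0 line(s) (total 0); column heights now [0 4 6 6 3 3], max=6
Drop 5: L rot3 at col 1 lands with bottom-row=6; cleared 0 line(s) (total 0); column heights now [0 9 9 6 3 3], max=9
Drop 6: L rot3 at col 4 lands with bottom-row=3; cleared 0 line(s) (total 0); column heights now [0 9 9 6 6 6], max=9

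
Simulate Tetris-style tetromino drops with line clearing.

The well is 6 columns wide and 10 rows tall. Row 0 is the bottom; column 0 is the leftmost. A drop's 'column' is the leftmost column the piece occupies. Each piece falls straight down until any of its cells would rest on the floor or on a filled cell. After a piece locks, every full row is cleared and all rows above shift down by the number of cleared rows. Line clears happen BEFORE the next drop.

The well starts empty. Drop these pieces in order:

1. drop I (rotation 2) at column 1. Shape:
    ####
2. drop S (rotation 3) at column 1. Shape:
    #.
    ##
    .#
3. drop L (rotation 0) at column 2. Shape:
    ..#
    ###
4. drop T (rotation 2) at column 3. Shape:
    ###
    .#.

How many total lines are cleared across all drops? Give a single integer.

Answer: 0

Derivation:
Drop 1: I rot2 at col 1 lands with bottom-row=0; cleared 0 line(s) (total 0); column heights now [0 1 1 1 1 0], max=1
Drop 2: S rot3 at col 1 lands with bottom-row=1; cleared 0 line(s) (total 0); column heights now [0 4 3 1 1 0], max=4
Drop 3: L rot0 at col 2 lands with bottom-row=3; cleared 0 line(s) (total 0); column heights now [0 4 4 4 5 0], max=5
Drop 4: T rot2 at col 3 lands with bottom-row=5; cleared 0 line(s) (total 0); column heights now [0 4 4 7 7 7], max=7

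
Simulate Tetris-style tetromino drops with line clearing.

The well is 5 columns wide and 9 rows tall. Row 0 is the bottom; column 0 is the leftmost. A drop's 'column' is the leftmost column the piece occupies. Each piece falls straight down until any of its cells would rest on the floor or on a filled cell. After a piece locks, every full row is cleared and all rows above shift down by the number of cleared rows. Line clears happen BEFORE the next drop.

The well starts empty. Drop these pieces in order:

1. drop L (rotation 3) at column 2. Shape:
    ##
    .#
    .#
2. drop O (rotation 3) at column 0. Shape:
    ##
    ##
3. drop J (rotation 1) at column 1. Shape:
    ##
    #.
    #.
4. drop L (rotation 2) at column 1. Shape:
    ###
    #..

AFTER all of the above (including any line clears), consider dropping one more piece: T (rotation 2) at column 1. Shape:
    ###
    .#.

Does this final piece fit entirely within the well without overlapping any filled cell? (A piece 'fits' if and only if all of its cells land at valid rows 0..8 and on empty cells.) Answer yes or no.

Drop 1: L rot3 at col 2 lands with bottom-row=0; cleared 0 line(s) (total 0); column heights now [0 0 3 3 0], max=3
Drop 2: O rot3 at col 0 lands with bottom-row=0; cleared 0 line(s) (total 0); column heights now [2 2 3 3 0], max=3
Drop 3: J rot1 at col 1 lands with bottom-row=2; cleared 0 line(s) (total 0); column heights now [2 5 5 3 0], max=5
Drop 4: L rot2 at col 1 lands with bottom-row=5; cleared 0 line(s) (total 0); column heights now [2 7 7 7 0], max=7
Test piece T rot2 at col 1 (width 3): heights before test = [2 7 7 7 0]; fits = True

Answer: yes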